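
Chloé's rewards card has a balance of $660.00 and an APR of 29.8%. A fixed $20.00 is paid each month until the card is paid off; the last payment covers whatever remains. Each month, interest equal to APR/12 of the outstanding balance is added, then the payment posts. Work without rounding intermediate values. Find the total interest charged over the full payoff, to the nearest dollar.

$736

Monthly rate r = 29.8%/12 = 2.48333% = 0.0248333.
Payoff takes n = ⌈−ln(1 − rB₀/P)/ln(1+r)⌉ = ⌈69.793⌉ = 70 payments; the last is $15.90.
Total paid = 69·$20.00 + $15.90 = $1,395.90.
Total interest = total paid − principal = $1,395.90 − $660.00 = $735.90.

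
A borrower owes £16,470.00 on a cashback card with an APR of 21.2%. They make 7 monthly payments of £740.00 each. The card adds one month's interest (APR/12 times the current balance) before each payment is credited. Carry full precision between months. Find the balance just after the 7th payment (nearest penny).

Monthly rate r = 21.2%/12 = 1.76667% = 0.0176667.
Each month: B ← B·(1+r) − £740.00.
Month 1: interest £290.97; balance after payment £16,020.97.
Month 2: interest £283.04; balance after payment £15,564.01.
Month 3: interest £274.96; balance after payment £15,098.97.
Month 4: interest £266.75; balance after payment £14,625.72.
Month 5: interest £258.39; balance after payment £14,144.11.
Month 6: interest £249.88; balance after payment £13,653.99.
Month 7: interest £241.22; balance after payment £13,155.21.

£13,155.21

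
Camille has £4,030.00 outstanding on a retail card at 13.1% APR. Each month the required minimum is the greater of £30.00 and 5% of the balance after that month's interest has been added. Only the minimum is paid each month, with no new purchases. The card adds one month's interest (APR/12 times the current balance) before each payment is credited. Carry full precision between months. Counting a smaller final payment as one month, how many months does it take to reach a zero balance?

Monthly rate r = 13.1%/12 = 1.09167% = 0.0109167.
While 5% of the post-interest balance exceeds £30.00, each month B ← (B·(1+r))·(1 − 0.05), i.e. B shrinks by the factor (1+r)·0.95 = 0.96037.
This holds for months 1–48. Entering month 49 the balance is £578.60; 5% of the post-interest balance is now below £30.00, so the flat £30.00 minimum applies from here.
From month 49 a fixed £30.00 at rate r clears £578.60 in 22 more payments. Total: 48 + 22 = 70 months.

70 months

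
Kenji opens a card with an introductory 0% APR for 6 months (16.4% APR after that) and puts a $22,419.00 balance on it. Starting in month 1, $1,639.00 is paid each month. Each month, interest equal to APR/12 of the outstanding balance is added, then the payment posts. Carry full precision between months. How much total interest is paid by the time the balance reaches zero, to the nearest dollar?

Promo months 1–6 at r₀ = 0%/12 = 0; months 7+ at r₁ = 16.4%/12 = 0.0136667.
After month 6 (no interest yet): B = $22,419.00 − 6·$1,639.00 = $12,585.00.
Then at r₁ with $1,639.00/mo: n₂ = −ln(1 − r₁·B/P)/ln(1+r₁) ≈ 8.17 → 9 more payments.
Total paid = 14·$1,639.00 + $275.69 = $23,221.69; interest = $23,221.69 − $22,419.00 = $802.69.

$803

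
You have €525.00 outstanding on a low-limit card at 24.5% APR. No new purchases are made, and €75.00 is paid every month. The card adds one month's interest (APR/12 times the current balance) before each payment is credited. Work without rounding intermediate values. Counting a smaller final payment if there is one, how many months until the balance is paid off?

8 months

Monthly rate r = 24.5%/12 = 2.04167% = 0.0204167.
Recurrence: B ← B·(1+r) − €75.00.
Month 1: interest €10.72; balance after payment €460.72.
Month 2: interest €9.41; balance after payment €395.13.
Closed form: n = −ln(1 − rB₀/P)/ln(1+r) = −ln(0.85708)/ln(1.02042) ≈ 7.630, so the balance reaches zero during payment 8.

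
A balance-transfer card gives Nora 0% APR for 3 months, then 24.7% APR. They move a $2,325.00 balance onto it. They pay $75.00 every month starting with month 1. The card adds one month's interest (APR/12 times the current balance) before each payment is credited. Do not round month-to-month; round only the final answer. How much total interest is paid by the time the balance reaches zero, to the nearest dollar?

Promo months 1–3 at r₀ = 0%/12 = 0; months 4+ at r₁ = 24.7%/12 = 0.0205833.
After month 3 (no interest yet): B = $2,325.00 − 3·$75.00 = $2,100.00.
Then at r₁ with $75.00/mo: n₂ = −ln(1 − r₁·B/P)/ln(1+r₁) ≈ 42.15 → 43 more payments.
Total paid = 45·$75.00 + $11.46 = $3,386.46; interest = $3,386.46 − $2,325.00 = $1,061.46.

$1,061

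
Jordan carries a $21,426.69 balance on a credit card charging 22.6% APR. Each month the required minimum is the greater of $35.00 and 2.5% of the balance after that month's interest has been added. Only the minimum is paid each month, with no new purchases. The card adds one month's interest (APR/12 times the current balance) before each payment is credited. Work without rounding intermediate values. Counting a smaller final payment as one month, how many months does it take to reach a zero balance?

485 months

Monthly rate r = 22.6%/12 = 1.88333% = 0.0188333.
While 2.5% of the post-interest balance exceeds $35.00, each month B ← (B·(1+r))·(1 − 0.025), i.e. B shrinks by the factor (1+r)·0.975 = 0.99336.
This holds for months 1–413. Entering month 414 the balance is $1,369.18; 2.5% of the post-interest balance is now below $35.00, so the flat $35.00 minimum applies from here.
From month 414 a fixed $35.00 at rate r clears $1,369.18 in 72 more payments. Total: 413 + 72 = 485 months.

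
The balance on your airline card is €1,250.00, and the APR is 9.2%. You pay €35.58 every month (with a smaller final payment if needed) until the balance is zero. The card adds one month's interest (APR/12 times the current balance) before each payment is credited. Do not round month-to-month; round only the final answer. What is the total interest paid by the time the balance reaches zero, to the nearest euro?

Monthly rate r = 9.2%/12 = 0.766667% = 0.00766667.
Payoff takes n = ⌈−ln(1 − rB₀/P)/ln(1+r)⌉ = ⌈41.089⌉ = 42 payments; the last is €3.18.
Total paid = 41·€35.58 + €3.18 = €1,461.96.
Total interest = total paid − principal = €1,461.96 − €1,250.00 = €211.96.

€212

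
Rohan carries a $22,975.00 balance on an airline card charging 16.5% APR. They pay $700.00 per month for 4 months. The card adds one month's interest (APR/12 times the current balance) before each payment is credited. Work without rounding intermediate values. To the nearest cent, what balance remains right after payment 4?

Monthly rate r = 16.5%/12 = 1.375% = 0.01375.
Each month: B ← B·(1+r) − $700.00.
Month 1: interest $315.91; balance after payment $22,590.91.
Month 2: interest $310.62; balance after payment $22,201.53.
Month 3: interest $305.27; balance after payment $21,806.80.
Month 4: interest $299.84; balance after payment $21,406.65.

$21,406.65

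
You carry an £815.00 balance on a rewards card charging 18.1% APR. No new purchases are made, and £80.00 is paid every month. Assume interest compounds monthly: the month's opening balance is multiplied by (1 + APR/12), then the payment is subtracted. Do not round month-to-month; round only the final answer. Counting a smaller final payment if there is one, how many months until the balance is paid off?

12 months

Monthly rate r = 18.1%/12 = 1.50833% = 0.0150833.
Recurrence: B ← B·(1+r) − £80.00.
Month 1: interest £12.29; balance after payment £747.29.
Month 2: interest £11.27; balance after payment £678.56.
Closed form: n = −ln(1 − rB₀/P)/ln(1+r) = −ln(0.84634)/ln(1.01508) ≈ 11.144, so the balance reaches zero during payment 12.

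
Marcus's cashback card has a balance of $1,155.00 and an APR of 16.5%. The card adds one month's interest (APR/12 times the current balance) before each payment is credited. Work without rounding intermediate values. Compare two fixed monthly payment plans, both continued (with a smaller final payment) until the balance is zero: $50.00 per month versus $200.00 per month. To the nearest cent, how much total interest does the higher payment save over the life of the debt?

$187.50

Monthly rate r = 16.5%/12 = 1.375% = 0.01375.
At $50.00/mo: n = ⌈−ln(1 − rB₀/P)/ln(1+r)⌉ = 28 payments (last $49.27); total interest = total paid − $1,155.00 = $244.27.
At $200.00/mo: 7 payments (last $11.77); total interest $56.77.
Interest saved = $244.27 − $56.77 = $187.50.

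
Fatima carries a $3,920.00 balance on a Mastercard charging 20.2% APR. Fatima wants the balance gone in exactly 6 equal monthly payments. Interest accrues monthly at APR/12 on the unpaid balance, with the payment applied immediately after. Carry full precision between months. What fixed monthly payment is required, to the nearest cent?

$692.36

Monthly rate r = 20.2%/12 = 1.68333% = 0.0168333.
Level-payment amortization: P = B₀·r / (1 − (1+r)^(−n)) = 3920.00·0.0168333 / (1 − 1.01683^(−6)).
Denominator 1 − (1+r)^(−6) = 0.0953067451.
P = 65.9867 / 0.0953067451 ≈ 692.36.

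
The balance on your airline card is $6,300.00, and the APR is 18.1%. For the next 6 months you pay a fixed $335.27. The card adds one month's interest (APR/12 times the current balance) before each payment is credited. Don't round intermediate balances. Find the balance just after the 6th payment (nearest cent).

$4,803.07

Monthly rate r = 18.1%/12 = 1.50833% = 0.0150833.
Each month: B ← B·(1+r) − $335.27.
Month 1: interest $95.03; balance after payment $6,059.75.
Month 2: interest $91.40; balance after payment $5,815.89.
Month 3: interest $87.72; balance after payment $5,568.34.
Month 4: interest $83.99; balance after payment $5,317.06.
Month 5: interest $80.20; balance after payment $5,061.99.
Month 6: interest $76.35; balance after payment $4,803.07.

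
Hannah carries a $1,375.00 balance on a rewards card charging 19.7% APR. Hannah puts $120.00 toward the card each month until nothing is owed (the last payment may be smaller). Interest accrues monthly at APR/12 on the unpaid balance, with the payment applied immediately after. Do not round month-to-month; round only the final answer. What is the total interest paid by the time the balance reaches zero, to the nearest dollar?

Monthly rate r = 19.7%/12 = 1.64167% = 0.0164167.
Payoff takes n = ⌈−ln(1 − rB₀/P)/ln(1+r)⌉ = ⌈12.798⌉ = 13 payments; the last is $95.87.
Total paid = 12·$120.00 + $95.87 = $1,535.87.
Total interest = total paid − principal = $1,535.87 − $1,375.00 = $160.87.

$161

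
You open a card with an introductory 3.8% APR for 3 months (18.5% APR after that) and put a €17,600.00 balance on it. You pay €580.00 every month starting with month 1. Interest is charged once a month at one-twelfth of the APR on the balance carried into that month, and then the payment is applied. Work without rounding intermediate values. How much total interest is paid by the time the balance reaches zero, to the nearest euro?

Promo months 1–3 at r₀ = 3.8%/12 = 0.00316667; months 4+ at r₁ = 18.5%/12 = 0.0154167.
After month 3: iterate B ← B·(1+r₀) − €580.00 for 3 months → €16,022.21.
Then at r₁ with €580.00/mo: n₂ = −ln(1 − r₁·B/P)/ln(1+r₁) ≈ 36.27 → 37 more payments.
Total paid = 39·€580.00 + €158.12 = €22,778.12; interest = €22,778.12 − €17,600.00 = €5,178.12.

€5,178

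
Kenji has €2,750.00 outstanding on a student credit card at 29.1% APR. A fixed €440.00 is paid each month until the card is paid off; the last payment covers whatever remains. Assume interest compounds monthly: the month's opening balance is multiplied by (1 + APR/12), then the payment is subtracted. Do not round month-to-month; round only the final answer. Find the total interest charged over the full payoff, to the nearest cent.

Monthly rate r = 29.1%/12 = 2.425% = 0.02425.
Payoff takes n = ⌈−ln(1 − rB₀/P)/ln(1+r)⌉ = ⌈6.860⌉ = 7 payments; the last is €378.83.
Total paid = 6·€440.00 + €378.83 = €3,018.83.
Total interest = total paid − principal = €3,018.83 − €2,750.00 = €268.83.

€268.83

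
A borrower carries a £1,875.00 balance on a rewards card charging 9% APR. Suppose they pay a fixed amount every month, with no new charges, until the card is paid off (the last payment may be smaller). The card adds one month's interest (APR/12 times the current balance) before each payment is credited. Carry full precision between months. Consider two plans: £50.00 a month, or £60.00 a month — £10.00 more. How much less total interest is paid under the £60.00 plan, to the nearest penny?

Monthly rate r = 9%/12 = 0.75% = 0.0075.
At £50.00/mo: n = ⌈−ln(1 − rB₀/P)/ln(1+r)⌉ = 45 payments (last £9.89); total interest = total paid − £1,875.00 = £334.89.
At £60.00/mo: 36 payments (last £44.55); total interest £269.55.
Interest saved = £334.89 − £269.55 = £65.34.

£65.34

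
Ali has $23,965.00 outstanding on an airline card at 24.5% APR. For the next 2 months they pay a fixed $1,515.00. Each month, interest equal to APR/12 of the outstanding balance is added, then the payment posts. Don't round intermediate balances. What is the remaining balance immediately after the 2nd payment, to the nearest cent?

$21,892.63

Monthly rate r = 24.5%/12 = 2.04167% = 0.0204167.
Each month: B ← B·(1+r) − $1,515.00.
Month 1: interest $489.29; balance after payment $22,939.29.
Month 2: interest $468.34; balance after payment $21,892.63.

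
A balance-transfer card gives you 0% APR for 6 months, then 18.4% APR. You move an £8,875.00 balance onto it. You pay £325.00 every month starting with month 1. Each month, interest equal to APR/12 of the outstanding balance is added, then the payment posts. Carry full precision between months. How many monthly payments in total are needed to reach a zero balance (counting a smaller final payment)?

32 months

Promo months 1–6 at r₀ = 0%/12 = 0; months 7+ at r₁ = 18.4%/12 = 0.0153333.
After month 6 (no interest yet): B = £8,875.00 − 6·£325.00 = £6,925.00.
Then at r₁ with £325.00/mo: n₂ = −ln(1 − r₁·B/P)/ln(1+r₁) ≈ 26.00 → 26 more payments.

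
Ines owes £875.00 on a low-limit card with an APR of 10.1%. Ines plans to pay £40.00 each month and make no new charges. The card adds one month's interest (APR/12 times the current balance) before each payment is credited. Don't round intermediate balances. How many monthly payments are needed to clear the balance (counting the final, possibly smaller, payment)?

Monthly rate r = 10.1%/12 = 0.841667% = 0.00841667.
Recurrence: B ← B·(1+r) − £40.00.
Month 1: interest £7.36; balance after payment £842.36.
Month 2: interest £7.09; balance after payment £809.45.
Closed form: n = −ln(1 − rB₀/P)/ln(1+r) = −ln(0.81589)/ln(1.00842) ≈ 24.278, so the balance reaches zero during payment 25.

25 months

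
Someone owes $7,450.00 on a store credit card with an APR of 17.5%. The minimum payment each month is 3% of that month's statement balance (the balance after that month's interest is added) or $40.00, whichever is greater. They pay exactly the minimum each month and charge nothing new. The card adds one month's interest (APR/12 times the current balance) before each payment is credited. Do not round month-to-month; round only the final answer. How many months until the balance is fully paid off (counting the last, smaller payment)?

Monthly rate r = 17.5%/12 = 1.45833% = 0.0145833.
While 3% of the post-interest balance exceeds $40.00, each month B ← (B·(1+r))·(1 − 0.03), i.e. B shrinks by the factor (1+r)·0.97 = 0.98415.
This holds for months 1–109. Entering month 110 the balance is $1,305.08; 3% of the post-interest balance is now below $40.00, so the flat $40.00 minimum applies from here.
From month 110 a fixed $40.00 at rate r clears $1,305.08 in 45 more payments. Total: 109 + 45 = 154 months.

154 months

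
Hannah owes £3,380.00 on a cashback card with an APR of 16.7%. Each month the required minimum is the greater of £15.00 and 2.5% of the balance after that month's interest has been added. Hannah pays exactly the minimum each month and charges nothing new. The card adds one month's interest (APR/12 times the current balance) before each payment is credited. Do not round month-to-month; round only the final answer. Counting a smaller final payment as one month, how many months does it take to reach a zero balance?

210 months

Monthly rate r = 16.7%/12 = 1.39167% = 0.0139167.
While 2.5% of the post-interest balance exceeds £15.00, each month B ← (B·(1+r))·(1 − 0.025), i.e. B shrinks by the factor (1+r)·0.975 = 0.98857.
This holds for months 1–152. Entering month 153 the balance is £588.79; 2.5% of the post-interest balance is now below £15.00, so the flat £15.00 minimum applies from here.
From month 153 a fixed £15.00 at rate r clears £588.79 in 58 more payments. Total: 152 + 58 = 210 months.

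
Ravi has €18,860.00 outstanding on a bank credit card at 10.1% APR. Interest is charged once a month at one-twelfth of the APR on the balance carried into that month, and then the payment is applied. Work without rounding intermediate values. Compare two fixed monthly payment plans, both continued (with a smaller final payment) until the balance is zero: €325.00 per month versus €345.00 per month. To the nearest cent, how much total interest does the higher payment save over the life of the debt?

€617.72

Monthly rate r = 10.1%/12 = 0.841667% = 0.00841667.
At €325.00/mo: n = ⌈−ln(1 − rB₀/P)/ln(1+r)⌉ = 80 payments (last €315.22); total interest = total paid − €18,860.00 = €7,130.22.
At €345.00/mo: 74 payments (last €187.50); total interest €6,512.50.
Interest saved = €7,130.22 − €6,512.50 = €617.72.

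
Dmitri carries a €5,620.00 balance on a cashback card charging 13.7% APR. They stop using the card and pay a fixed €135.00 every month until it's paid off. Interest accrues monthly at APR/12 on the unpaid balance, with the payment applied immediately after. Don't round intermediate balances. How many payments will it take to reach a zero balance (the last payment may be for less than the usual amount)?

57 payments

Monthly rate r = 13.7%/12 = 1.14167% = 0.0114167.
Recurrence: B ← B·(1+r) − €135.00.
Month 1: interest €64.16; balance after payment €5,549.16.
Month 2: interest €63.35; balance after payment €5,477.51.
Closed form: n = −ln(1 − rB₀/P)/ln(1+r) = −ln(0.52473)/ln(1.01142) ≈ 56.807, so the balance reaches zero during payment 57.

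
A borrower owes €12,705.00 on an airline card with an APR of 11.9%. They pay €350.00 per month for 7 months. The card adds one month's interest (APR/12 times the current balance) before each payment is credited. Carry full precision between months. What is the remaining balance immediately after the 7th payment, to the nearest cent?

€11,089.51

Monthly rate r = 11.9%/12 = 0.991667% = 0.00991667.
Each month: B ← B·(1+r) − €350.00.
Month 1: interest €125.99; balance after payment €12,480.99.
Month 2: interest €123.77; balance after payment €12,254.76.
Month 3: interest €121.53; balance after payment €12,026.29.
Month 4: interest €119.26; balance after payment €11,795.55.
Month 5: interest €116.97; balance after payment €11,562.52.
Month 6: interest €114.66; balance after payment €11,327.18.
Month 7: interest €112.33; balance after payment €11,089.51.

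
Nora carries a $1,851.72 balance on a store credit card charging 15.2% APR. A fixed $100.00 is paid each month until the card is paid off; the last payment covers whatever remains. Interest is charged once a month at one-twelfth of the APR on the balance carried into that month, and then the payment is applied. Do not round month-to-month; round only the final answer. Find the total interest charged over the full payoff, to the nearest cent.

$271.94

Monthly rate r = 15.2%/12 = 1.26667% = 0.0126667.
Payoff takes n = ⌈−ln(1 − rB₀/P)/ln(1+r)⌉ = ⌈21.235⌉ = 22 payments; the last is $23.66.
Total paid = 21·$100.00 + $23.66 = $2,123.66.
Total interest = total paid − principal = $2,123.66 − $1,851.72 = $271.94.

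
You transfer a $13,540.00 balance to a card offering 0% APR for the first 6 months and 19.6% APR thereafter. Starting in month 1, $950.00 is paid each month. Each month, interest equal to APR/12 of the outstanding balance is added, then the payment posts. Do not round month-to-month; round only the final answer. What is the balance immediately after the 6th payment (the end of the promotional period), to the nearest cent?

Promo months 1–6 at r₀ = 0%/12 = 0; months 7+ at r₁ = 19.6%/12 = 0.0163333.
After month 6 (no interest yet): B = $13,540.00 − 6·$950.00 = $7,840.00.

$7,840.00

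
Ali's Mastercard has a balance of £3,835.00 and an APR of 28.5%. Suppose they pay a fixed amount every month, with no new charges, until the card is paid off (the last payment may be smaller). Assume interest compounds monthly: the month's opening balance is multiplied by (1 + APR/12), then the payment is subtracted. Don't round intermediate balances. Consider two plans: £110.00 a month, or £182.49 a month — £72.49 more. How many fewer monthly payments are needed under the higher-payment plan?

Monthly rate r = 28.5%/12 = 2.375% = 0.02375.
At £110.00/mo: n = ⌈−ln(1 − rB₀/P)/ln(1+r)⌉ = 75 payments (last £109.54); total interest = total paid − £3,835.00 = £4,414.54.
At £182.49/mo: 30 payments (last £83.38); total interest £1,540.59.
Payments saved = 75 − 30 = 45.

45 fewer payments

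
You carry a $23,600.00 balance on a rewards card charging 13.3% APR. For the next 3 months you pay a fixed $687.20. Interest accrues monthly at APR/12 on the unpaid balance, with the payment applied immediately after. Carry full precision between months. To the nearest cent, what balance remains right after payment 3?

$22,308.90

Monthly rate r = 13.3%/12 = 1.10833% = 0.0110833.
Each month: B ← B·(1+r) − $687.20.
Month 1: interest $261.57; balance after payment $23,174.37.
Month 2: interest $256.85; balance after payment $22,744.02.
Month 3: interest $252.08; balance after payment $22,308.90.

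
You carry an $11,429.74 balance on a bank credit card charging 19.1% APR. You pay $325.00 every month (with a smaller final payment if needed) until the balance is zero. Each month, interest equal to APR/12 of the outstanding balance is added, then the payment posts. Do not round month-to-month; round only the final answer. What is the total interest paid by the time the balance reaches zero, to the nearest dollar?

Monthly rate r = 19.1%/12 = 1.59167% = 0.0159167.
Payoff takes n = ⌈−ln(1 − rB₀/P)/ln(1+r)⌉ = ⌈51.955⌉ = 52 payments; the last is $310.62.
Total paid = 51·$325.00 + $310.62 = $16,885.62.
Total interest = total paid − principal = $16,885.62 − $11,429.74 = $5,455.88.

$5,456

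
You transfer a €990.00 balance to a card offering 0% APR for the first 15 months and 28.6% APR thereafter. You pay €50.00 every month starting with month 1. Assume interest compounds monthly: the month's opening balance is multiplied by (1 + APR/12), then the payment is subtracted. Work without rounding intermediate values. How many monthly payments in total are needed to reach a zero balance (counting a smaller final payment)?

21 months

Promo months 1–15 at r₀ = 0%/12 = 0; months 16+ at r₁ = 28.6%/12 = 0.0238333.
After month 15 (no interest yet): B = €990.00 − 15·€50.00 = €240.00.
Then at r₁ with €50.00/mo: n₂ = −ln(1 − r₁·B/P)/ln(1+r₁) ≈ 5.16 → 6 more payments.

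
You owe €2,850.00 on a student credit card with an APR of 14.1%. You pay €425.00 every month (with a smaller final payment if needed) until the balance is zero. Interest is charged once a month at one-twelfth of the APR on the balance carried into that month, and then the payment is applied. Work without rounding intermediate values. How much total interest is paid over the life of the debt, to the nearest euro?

€136

Monthly rate r = 14.1%/12 = 1.175% = 0.01175.
Payoff takes n = ⌈−ln(1 − rB₀/P)/ln(1+r)⌉ = ⌈7.026⌉ = 8 payments; the last is €11.02.
Total paid = 7·€425.00 + €11.02 = €2,986.02.
Total interest = total paid − principal = €2,986.02 − €2,850.00 = €136.02.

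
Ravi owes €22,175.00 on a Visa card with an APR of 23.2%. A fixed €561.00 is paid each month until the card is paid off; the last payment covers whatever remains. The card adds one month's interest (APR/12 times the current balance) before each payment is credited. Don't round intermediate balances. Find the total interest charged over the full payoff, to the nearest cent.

Monthly rate r = 23.2%/12 = 1.93333% = 0.0193333.
Payoff takes n = ⌈−ln(1 − rB₀/P)/ln(1+r)⌉ = ⌈75.450⌉ = 76 payments; the last is €253.68.
Total paid = 75·€561.00 + €253.68 = €42,328.68.
Total interest = total paid − principal = €42,328.68 − €22,175.00 = €20,153.68.

€20,153.68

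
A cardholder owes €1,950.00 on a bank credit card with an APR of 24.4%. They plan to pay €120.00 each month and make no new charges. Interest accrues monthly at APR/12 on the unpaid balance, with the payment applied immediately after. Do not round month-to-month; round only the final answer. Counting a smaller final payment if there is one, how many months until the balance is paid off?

20 months

Monthly rate r = 24.4%/12 = 2.03333% = 0.0203333.
Recurrence: B ← B·(1+r) − €120.00.
Month 1: interest €39.65; balance after payment €1,869.65.
Month 2: interest €38.02; balance after payment €1,787.67.
Closed form: n = −ln(1 − rB₀/P)/ln(1+r) = −ln(0.66958)/ln(1.02033) ≈ 19.926, so the balance reaches zero during payment 20.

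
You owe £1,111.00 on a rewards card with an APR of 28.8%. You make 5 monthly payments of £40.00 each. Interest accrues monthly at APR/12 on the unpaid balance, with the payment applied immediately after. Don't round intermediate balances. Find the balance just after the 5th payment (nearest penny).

£1,041.04

Monthly rate r = 28.8%/12 = 2.4% = 0.024.
Each month: B ← B·(1+r) − £40.00.
Month 1: interest £26.66; balance after payment £1,097.66.
Month 2: interest £26.34; balance after payment £1,084.01.
Month 3: interest £26.02; balance after payment £1,070.02.
Month 4: interest £25.68; balance after payment £1,055.70.
Month 5: interest £25.34; balance after payment £1,041.04.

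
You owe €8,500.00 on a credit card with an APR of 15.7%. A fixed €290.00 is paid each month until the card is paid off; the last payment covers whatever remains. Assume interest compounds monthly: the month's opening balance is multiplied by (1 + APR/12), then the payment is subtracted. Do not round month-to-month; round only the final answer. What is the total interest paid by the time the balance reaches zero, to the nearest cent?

Monthly rate r = 15.7%/12 = 1.30833% = 0.0130833.
Payoff takes n = ⌈−ln(1 − rB₀/P)/ln(1+r)⌉ = ⌈37.209⌉ = 38 payments; the last is €60.90.
Total paid = 37·€290.00 + €60.90 = €10,790.90.
Total interest = total paid − principal = €10,790.90 − €8,500.00 = €2,290.90.

€2,290.90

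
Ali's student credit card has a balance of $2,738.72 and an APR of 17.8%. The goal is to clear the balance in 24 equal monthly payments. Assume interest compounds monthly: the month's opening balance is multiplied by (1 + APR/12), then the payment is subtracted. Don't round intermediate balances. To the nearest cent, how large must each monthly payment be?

$136.46

Monthly rate r = 17.8%/12 = 1.48333% = 0.0148333.
Level-payment amortization: P = B₀·r / (1 − (1+r)^(−n)) = 2738.72·0.0148333 / (1 − 1.01483^(−24)).
Denominator 1 − (1+r)^(−24) = 0.297693591.
P = 40.6243 / 0.297693591 ≈ 136.46.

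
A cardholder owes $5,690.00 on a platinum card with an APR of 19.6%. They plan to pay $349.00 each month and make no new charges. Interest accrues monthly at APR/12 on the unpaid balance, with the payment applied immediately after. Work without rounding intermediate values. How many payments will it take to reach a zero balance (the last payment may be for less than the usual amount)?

20 payments

Monthly rate r = 19.6%/12 = 1.63333% = 0.0163333.
Recurrence: B ← B·(1+r) − $349.00.
Month 1: interest $92.94; balance after payment $5,433.94.
Month 2: interest $88.75; balance after payment $5,173.69.
Closed form: n = −ln(1 − rB₀/P)/ln(1+r) = −ln(0.73371)/ln(1.01633) ≈ 19.112, so the balance reaches zero during payment 20.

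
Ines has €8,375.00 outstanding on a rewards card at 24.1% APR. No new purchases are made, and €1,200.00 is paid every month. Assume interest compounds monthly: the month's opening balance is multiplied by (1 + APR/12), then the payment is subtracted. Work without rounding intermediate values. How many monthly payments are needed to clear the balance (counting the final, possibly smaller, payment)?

8 months

Monthly rate r = 24.1%/12 = 2.00833% = 0.0200833.
Recurrence: B ← B·(1+r) − €1,200.00.
Month 1: interest €168.20; balance after payment €7,343.20.
Month 2: interest €147.48; balance after payment €6,290.67.
Closed form: n = −ln(1 − rB₀/P)/ln(1+r) = −ln(0.85984)/ln(1.02008) ≈ 7.595, so the balance reaches zero during payment 8.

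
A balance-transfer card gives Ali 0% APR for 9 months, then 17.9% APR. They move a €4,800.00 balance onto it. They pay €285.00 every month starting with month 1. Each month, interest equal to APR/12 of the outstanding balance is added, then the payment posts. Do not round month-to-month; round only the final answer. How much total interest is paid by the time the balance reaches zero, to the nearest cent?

Promo months 1–9 at r₀ = 0%/12 = 0; months 10+ at r₁ = 17.9%/12 = 0.0149167.
After month 9 (no interest yet): B = €4,800.00 − 9·€285.00 = €2,235.00.
Then at r₁ with €285.00/mo: n₂ = −ln(1 − r₁·B/P)/ln(1+r₁) ≈ 8.40 → 9 more payments.
Total paid = 17·€285.00 + €115.10 = €4,960.10; interest = €4,960.10 − €4,800.00 = €160.10.

€160.10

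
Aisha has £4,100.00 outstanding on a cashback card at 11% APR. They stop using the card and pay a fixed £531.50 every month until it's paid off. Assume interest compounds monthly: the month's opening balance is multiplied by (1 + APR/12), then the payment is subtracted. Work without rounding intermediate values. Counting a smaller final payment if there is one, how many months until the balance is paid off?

9 months

Monthly rate r = 11%/12 = 0.916667% = 0.00916667.
Recurrence: B ← B·(1+r) − £531.50.
Month 1: interest £37.58; balance after payment £3,606.08.
Month 2: interest £33.06; balance after payment £3,107.64.
Closed form: n = −ln(1 − rB₀/P)/ln(1+r) = −ln(0.92929)/ln(1.00917) ≈ 8.037, so the balance reaches zero during payment 9.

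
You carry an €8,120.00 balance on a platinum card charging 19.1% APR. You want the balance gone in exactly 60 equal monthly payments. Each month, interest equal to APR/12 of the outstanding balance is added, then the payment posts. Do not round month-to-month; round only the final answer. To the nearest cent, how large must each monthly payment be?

Monthly rate r = 19.1%/12 = 1.59167% = 0.0159167.
Level-payment amortization: P = B₀·r / (1 − (1+r)^(−n)) = 8120.00·0.0159167 / (1 − 1.01592^(−60)).
Denominator 1 − (1+r)^(−60) = 0.612282962.
P = 129.243 / 0.612282962 ≈ 211.08.

€211.08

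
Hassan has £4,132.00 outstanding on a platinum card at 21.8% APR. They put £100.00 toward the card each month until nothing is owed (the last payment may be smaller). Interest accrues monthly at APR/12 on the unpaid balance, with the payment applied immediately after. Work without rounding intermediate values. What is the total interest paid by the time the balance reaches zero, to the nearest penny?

Monthly rate r = 21.8%/12 = 1.81667% = 0.0181667.
Payoff takes n = ⌈−ln(1 − rB₀/P)/ln(1+r)⌉ = ⌈77.145⌉ = 78 payments; the last is £14.58.
Total paid = 77·£100.00 + £14.58 = £7,714.58.
Total interest = total paid − principal = £7,714.58 − £4,132.00 = £3,582.58.

£3,582.58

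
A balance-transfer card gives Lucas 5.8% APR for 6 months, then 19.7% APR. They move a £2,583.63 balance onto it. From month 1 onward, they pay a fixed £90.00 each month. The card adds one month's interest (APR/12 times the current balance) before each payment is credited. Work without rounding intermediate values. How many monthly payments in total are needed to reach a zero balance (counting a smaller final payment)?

36 months

Promo months 1–6 at r₀ = 5.8%/12 = 0.00483333; months 7+ at r₁ = 19.7%/12 = 0.0164167.
After month 6: iterate B ← B·(1+r₀) − £90.00 for 6 months → £2,112.90.
Then at r₁ with £90.00/mo: n₂ = −ln(1 − r₁·B/P)/ln(1+r₁) ≈ 29.90 → 30 more payments.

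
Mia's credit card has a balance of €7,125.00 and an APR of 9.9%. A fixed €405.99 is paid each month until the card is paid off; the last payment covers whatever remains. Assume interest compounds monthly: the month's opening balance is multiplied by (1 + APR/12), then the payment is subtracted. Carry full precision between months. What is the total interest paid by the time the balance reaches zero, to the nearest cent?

€603.46

Monthly rate r = 9.9%/12 = 0.825% = 0.00825.
Payoff takes n = ⌈−ln(1 − rB₀/P)/ln(1+r)⌉ = ⌈19.036⌉ = 20 payments; the last is €14.65.
Total paid = 19·€405.99 + €14.65 = €7,728.46.
Total interest = total paid − principal = €7,728.46 − €7,125.00 = €603.46.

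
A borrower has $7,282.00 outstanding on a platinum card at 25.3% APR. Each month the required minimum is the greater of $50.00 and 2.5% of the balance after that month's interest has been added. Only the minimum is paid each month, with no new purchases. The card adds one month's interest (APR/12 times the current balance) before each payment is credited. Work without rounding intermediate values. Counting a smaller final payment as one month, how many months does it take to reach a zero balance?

379 months

Monthly rate r = 25.3%/12 = 2.10833% = 0.0210833.
While 2.5% of the post-interest balance exceeds $50.00, each month B ← (B·(1+r))·(1 − 0.025), i.e. B shrinks by the factor (1+r)·0.975 = 0.99556.
This holds for months 1–295. Entering month 296 the balance is $1,957.32; 2.5% of the post-interest balance is now below $50.00, so the flat $50.00 minimum applies from here.
From month 296 a fixed $50.00 at rate r clears $1,957.32 in 84 more payments. Total: 295 + 84 = 379 months.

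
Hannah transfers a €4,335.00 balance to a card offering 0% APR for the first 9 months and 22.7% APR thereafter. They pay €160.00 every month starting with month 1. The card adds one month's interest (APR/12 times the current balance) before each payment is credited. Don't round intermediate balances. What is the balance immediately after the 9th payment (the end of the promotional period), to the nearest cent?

Promo months 1–9 at r₀ = 0%/12 = 0; months 10+ at r₁ = 22.7%/12 = 0.0189167.
After month 9 (no interest yet): B = €4,335.00 − 9·€160.00 = €2,895.00.

€2,895.00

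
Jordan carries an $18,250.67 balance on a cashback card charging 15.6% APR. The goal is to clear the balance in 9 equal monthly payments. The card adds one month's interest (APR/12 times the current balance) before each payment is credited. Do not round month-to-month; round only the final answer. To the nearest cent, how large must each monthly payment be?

Monthly rate r = 15.6%/12 = 1.3% = 0.013.
Level-payment amortization: P = B₀·r / (1 − (1+r)^(−n)) = 18250.67·0.013 / (1 − 1.013^(−9)).
Denominator 1 − (1+r)^(−9) = 0.109743831.
P = 237.259 / 0.109743831 ≈ 2161.93.

$2,161.93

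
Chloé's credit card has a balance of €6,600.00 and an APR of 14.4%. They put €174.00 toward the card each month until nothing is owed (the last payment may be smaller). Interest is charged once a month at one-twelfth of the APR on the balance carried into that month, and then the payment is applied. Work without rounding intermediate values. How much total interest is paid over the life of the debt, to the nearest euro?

€2,258

Monthly rate r = 14.4%/12 = 1.2% = 0.012.
Payoff takes n = ⌈−ln(1 − rB₀/P)/ln(1+r)⌉ = ⌈50.910⌉ = 51 payments; the last is €158.46.
Total paid = 50·€174.00 + €158.46 = €8,858.46.
Total interest = total paid − principal = €8,858.46 − €6,600.00 = €2,258.46.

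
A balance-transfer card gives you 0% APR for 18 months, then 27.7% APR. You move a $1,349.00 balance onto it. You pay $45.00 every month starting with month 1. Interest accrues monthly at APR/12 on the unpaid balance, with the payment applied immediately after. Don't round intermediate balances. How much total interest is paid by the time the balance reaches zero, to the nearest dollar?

$99

Promo months 1–18 at r₀ = 0%/12 = 0; months 19+ at r₁ = 27.7%/12 = 0.0230833.
After month 18 (no interest yet): B = $1,349.00 − 18·$45.00 = $539.00.
Then at r₁ with $45.00/mo: n₂ = −ln(1 − r₁·B/P)/ln(1+r₁) ≈ 14.18 → 15 more payments.
Total paid = 32·$45.00 + $8.25 = $1,448.25; interest = $1,448.25 − $1,349.00 = $99.25.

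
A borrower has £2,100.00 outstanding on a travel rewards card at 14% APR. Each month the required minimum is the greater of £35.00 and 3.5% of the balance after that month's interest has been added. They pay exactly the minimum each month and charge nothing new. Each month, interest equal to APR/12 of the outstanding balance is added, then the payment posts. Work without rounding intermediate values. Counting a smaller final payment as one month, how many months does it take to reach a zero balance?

Monthly rate r = 14%/12 = 1.16667% = 0.0116667.
While 3.5% of the post-interest balance exceeds £35.00, each month B ← (B·(1+r))·(1 − 0.035), i.e. B shrinks by the factor (1+r)·0.965 = 0.97626.
This holds for months 1–32. Entering month 33 the balance is £973.40; 3.5% of the post-interest balance is now below £35.00, so the flat £35.00 minimum applies from here.
From month 33 a fixed £35.00 at rate r clears £973.40 in 34 more payments. Total: 32 + 34 = 66 months.

66 months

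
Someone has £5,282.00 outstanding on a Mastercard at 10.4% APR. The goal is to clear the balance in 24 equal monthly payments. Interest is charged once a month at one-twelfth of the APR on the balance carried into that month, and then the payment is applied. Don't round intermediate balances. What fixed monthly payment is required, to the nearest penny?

Monthly rate r = 10.4%/12 = 0.866667% = 0.00866667.
Level-payment amortization: P = B₀·r / (1 − (1+r)^(−n)) = 5282.00·0.00866667 / (1 − 1.00867^(−24)).
Denominator 1 − (1+r)^(−24) = 0.18706477.
P = 45.7773 / 0.18706477 ≈ 244.71.

£244.71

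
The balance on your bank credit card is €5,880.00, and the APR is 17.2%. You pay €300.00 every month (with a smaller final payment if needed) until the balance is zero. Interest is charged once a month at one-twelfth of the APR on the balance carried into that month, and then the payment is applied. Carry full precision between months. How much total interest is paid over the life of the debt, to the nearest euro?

€1,072

Monthly rate r = 17.2%/12 = 1.43333% = 0.0143333.
Payoff takes n = ⌈−ln(1 − rB₀/P)/ln(1+r)⌉ = ⌈23.174⌉ = 24 payments; the last is €52.48.
Total paid = 23·€300.00 + €52.48 = €6,952.48.
Total interest = total paid − principal = €6,952.48 − €5,880.00 = €1,072.48.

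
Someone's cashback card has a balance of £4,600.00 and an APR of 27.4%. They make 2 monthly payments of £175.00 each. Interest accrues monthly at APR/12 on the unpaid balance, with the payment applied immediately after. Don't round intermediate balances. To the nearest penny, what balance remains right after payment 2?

£4,458.47

Monthly rate r = 27.4%/12 = 2.28333% = 0.0228333.
Each month: B ← B·(1+r) − £175.00.
Month 1: interest £105.03; balance after payment £4,530.03.
Month 2: interest £103.44; balance after payment £4,458.47.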